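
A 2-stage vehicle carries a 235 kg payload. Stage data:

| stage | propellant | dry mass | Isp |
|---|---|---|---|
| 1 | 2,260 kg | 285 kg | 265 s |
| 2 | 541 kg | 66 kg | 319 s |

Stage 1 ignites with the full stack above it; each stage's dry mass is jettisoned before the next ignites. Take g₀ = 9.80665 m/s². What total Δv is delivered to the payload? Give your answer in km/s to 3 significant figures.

Ignition mass of stage 1 = 2,260+285 + 541+66 + 235 = 3,387 kg.
Stage 1: m₀ = 3,387 kg, m_f = 3,387 − 2,260 = 1,127 kg; Δv = 265×9.80665×ln(3.005) = 2598.8×1.1004 ≈ 2860 m/s.
Stage 2: m₀ = 842 kg, m_f = 842 − 541 = 301 kg; Δv = 319×9.80665×ln(2.797) = 3128.3×1.0287 ≈ 3218 m/s.
Total Δv = 2860 + 3218 = 6078 m/s.

Δv ≈ 6.08 km/s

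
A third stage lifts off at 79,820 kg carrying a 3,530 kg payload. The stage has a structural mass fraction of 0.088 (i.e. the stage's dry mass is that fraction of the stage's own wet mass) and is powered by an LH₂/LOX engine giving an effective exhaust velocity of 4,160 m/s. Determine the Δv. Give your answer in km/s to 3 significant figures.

Stage wet mass = m₀ − payload = 79,820 − 3,530 = 76,290 kg.
Stage dry mass = ε × stage wet mass = 0.088 × 76,290 = 6,713.52 kg.
Burnout mass m_f = stage dry + payload = 6,713.52 + 3,530 = 10,243.52 kg.
Δv = v_e · ln(79,820/10,243.52) = 4160.0 × ln(7.792) = 4160.0 × 2.0531 ≈ 8541 m/s.

Δv ≈ 8.54 km/s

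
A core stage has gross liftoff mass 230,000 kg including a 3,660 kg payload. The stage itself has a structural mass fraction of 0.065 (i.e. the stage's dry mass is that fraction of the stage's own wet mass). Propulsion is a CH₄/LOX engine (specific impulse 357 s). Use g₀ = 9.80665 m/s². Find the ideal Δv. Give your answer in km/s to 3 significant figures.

Δv ≈ 8.85 km/s

Stage wet mass = m₀ − payload = 230,000 − 3,660 = 226,340 kg.
Stage dry mass = ε × stage wet mass = 0.065 × 226,340 = 14,712.1 kg.
Burnout mass m_f = stage dry + payload = 14,712.1 + 3,660 = 18,372.1 kg.
v_e = Isp · g₀ = 357 × 9.80665 = 3501.0 m/s.
Rocket equation: Δv = v_e · ln(230,000/18,372.1) = 3501.0 × ln(12.52) = 3501.0 × 2.5272 ≈ 8848 m/s.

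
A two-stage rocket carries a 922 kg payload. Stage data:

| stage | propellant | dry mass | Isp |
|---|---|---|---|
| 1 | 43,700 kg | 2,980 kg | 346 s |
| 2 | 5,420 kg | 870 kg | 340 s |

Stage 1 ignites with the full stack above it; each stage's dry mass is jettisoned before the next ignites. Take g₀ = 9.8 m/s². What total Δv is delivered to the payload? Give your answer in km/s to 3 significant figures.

Δv ≈ 10.3 km/s

Ignition mass of stage 1 = 43,700+2,980 + 5,420+870 + 922 = 53,892 kg.
Stage 1: m₀ = 53,892 kg, m_f = 53,892 − 43,700 = 10,192 kg; Δv = 346×9.8×ln(5.288) = 3390.8×1.6654 ≈ 5647 m/s.
Stage 2: m₀ = 7,212 kg, m_f = 7,212 − 5,420 = 1,792 kg; Δv = 340×9.8×ln(4.025) = 3332.0×1.3924 ≈ 4640 m/s.
Total Δv = 5647 + 4640 = 10287 m/s.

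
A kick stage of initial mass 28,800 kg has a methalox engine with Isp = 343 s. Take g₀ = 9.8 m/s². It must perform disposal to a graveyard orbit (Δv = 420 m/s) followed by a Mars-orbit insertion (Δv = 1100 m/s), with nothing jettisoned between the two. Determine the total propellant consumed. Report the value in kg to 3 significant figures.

total propellant consumed ≈ 10500 kg

v_e = Isp · g₀ = 343 × 9.8 = 3361.4 m/s.
After the first burn: m = 28800 × exp(−420/3361.4) = 28800 × 0.88254 = 25,417.2 kg.
After the second burn: m = 25,417.2 × exp(−1100/3361.4) = 25,417.2 × 0.72091 = 18,323.5 kg.
Total propellant = m₀ − m_final = 28800 − 18,323.5 = 10,476.5 kg.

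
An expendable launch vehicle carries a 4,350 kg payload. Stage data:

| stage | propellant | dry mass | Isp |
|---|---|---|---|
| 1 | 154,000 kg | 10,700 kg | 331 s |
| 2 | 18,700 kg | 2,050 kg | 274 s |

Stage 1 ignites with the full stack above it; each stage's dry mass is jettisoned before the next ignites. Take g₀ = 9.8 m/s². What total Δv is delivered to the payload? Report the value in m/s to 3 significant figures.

Ignition mass of stage 1 = 154,000+10,700 + 18,700+2,050 + 4,350 = 189,800 kg.
Stage 1: m₀ = 189,800 kg, m_f = 189,800 − 154,000 = 35,800 kg; Δv = 331×9.8×ln(5.302) = 3243.8×1.6680 ≈ 5411 m/s.
Stage 2: m₀ = 25,100 kg, m_f = 25,100 − 18,700 = 6,400 kg; Δv = 274×9.8×ln(3.922) = 2685.2×1.3666 ≈ 3670 m/s.
Total Δv = 5411 + 3670 = 9081 m/s.

Δv ≈ 9080 m/s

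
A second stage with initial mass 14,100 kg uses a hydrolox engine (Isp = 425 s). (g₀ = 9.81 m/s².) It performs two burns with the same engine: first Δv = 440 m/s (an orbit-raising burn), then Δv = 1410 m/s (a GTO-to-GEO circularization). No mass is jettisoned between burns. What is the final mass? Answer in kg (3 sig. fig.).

final mass ≈ 9050 kg

v_e = Isp · g₀ = 425 × 9.81 = 4169.2 m/s.
After the first burn: m = 14100 × exp(−440/4169.2) = 14100 × 0.89984 = 12,687.7 kg.
After the second burn: m = 12,687.7 × exp(−1410/4169.2) = 12,687.7 × 0.71306 = 9,047.09 kg.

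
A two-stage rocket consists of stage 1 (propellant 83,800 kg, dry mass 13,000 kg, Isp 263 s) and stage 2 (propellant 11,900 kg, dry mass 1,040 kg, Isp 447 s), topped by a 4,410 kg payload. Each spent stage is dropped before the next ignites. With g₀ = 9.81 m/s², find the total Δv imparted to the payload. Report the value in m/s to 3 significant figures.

Ignition mass of stage 1 = 83,800+13,000 + 11,900+1,040 + 4,410 = 114,150 kg.
Stage 1: m₀ = 114,150 kg, m_f = 114,150 − 83,800 = 30,350 kg; Δv = 263×9.81×ln(3.761) = 2580.0×1.3247 ≈ 3418 m/s.
Stage 2: m₀ = 17,350 kg, m_f = 17,350 − 11,900 = 5,450 kg; Δv = 447×9.81×ln(3.183) = 4385.1×1.1580 ≈ 5078 m/s.
Total Δv = 3418 + 5078 = 8496 m/s.

Δv ≈ 8500 m/s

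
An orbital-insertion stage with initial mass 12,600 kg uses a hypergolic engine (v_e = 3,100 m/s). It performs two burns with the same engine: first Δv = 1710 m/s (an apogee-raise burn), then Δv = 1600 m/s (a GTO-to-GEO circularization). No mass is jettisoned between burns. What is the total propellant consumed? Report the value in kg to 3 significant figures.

total propellant consumed ≈ 8270 kg

After the first burn: m = 12600 × exp(−1710/3100.0) = 12600 × 0.57602 = 7,257.85 kg.
After the second burn: m = 7,257.85 × exp(−1600/3100.0) = 7,257.85 × 0.59683 = 4,331.7 kg.
Total propellant = m₀ − m_final = 12600 − 4,331.7 = 8,268.3 kg.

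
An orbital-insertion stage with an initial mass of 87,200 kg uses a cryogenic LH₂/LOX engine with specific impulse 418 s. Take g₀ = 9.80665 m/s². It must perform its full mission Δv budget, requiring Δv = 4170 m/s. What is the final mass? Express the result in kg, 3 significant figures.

v_e = Isp · g₀ = 418 × 9.80665 = 4099.2 m/s.
By the Tsiolkovsky rocket equation, m₀/m_f = exp(Δv / v_e) = exp(4170 / 4099.2) = exp(1.0173) = 2.7657.
m_f = m₀ / 2.7657 = 87,200 / 2.7657 = 31,529.1 kg.

final mass ≈ 31500 kg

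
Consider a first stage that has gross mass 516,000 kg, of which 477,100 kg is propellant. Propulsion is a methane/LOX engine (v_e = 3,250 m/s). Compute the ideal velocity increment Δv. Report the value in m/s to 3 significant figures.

Δv ≈ 8400 m/s

m_f = m₀ − m_prop = 516,000 − 477,100 = 38,900 kg.
Rocket equation: Δv = v_e · ln(m₀/m_f) = 3250.0 × ln(13.26) = 3250.0 × 2.5851 ≈ 8401.6 m/s.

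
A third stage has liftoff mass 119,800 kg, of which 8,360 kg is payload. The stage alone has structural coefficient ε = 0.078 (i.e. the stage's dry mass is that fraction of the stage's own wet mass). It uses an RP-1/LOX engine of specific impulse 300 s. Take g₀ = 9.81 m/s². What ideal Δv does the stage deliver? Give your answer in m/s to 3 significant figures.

Stage wet mass = m₀ − payload = 119,800 − 8,360 = 111,440 kg.
Stage dry mass = ε × stage wet mass = 0.078 × 111,440 = 8,692.32 kg.
Burnout mass m_f = stage dry + payload = 8,692.32 + 8,360 = 17,052.32 kg.
v_e = Isp · g₀ = 300 × 9.81 = 2943.0 m/s.
Δv = v_e · ln(119,800/17,052.32) = 2943.0 × ln(7.025) = 2943.0 × 1.9495 ≈ 5737 m/s.

Δv ≈ 5740 m/s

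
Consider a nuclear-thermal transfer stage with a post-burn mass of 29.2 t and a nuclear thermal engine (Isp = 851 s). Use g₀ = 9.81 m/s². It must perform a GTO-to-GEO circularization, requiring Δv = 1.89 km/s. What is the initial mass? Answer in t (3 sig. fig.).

initial mass ≈ 36.6 t

v_e = Isp · g₀ = 851 × 9.81 = 8348.3 m/s.
m₀/m_f = exp(Δv / v_e) = exp(1890 / 8348.3) = exp(0.2264) = 1.2541.
m₀ = m_f × 1.2541 = 29.2 × 1.2541 = 36.6197 t.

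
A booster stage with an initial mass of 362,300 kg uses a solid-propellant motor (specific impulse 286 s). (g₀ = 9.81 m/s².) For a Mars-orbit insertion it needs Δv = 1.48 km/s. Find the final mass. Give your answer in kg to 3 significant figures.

final mass ≈ 214000 kg

v_e = Isp · g₀ = 286 × 9.81 = 2805.7 m/s.
m₀/m_f = exp(Δv / v_e) = exp(1480 / 2805.7) = exp(0.5275) = 1.6947.
m_f = m₀ / 1.6947 = 362,300 / 1.6947 = 213,784 kg.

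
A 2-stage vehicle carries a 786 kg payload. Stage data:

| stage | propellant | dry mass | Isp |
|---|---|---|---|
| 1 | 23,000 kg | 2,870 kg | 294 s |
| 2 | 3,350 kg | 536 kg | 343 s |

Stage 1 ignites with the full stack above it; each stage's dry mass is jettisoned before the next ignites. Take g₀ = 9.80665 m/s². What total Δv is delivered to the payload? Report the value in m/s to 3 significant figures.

Ignition mass of stage 1 = 23,000+2,870 + 3,350+536 + 786 = 30,542 kg.
Stage 1: m₀ = 30,542 kg, m_f = 30,542 − 23,000 = 7,542 kg; Δv = 294×9.80665×ln(4.05) = 2883.2×1.3986 ≈ 4032 m/s.
Stage 2: m₀ = 4,672 kg, m_f = 4,672 − 3,350 = 1,322 kg; Δv = 343×9.80665×ln(3.534) = 3363.7×1.2624 ≈ 4246 m/s.
Total Δv = 4032 + 4246 = 8278 m/s.

Δv ≈ 8280 m/s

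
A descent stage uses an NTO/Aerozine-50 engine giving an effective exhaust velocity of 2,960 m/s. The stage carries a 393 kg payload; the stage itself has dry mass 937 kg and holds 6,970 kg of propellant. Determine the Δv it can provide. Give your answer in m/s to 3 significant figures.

Δv ≈ 5420 m/s

m₀ = payload + dry + propellant = 393 + 937 + 6,970 = 8,300 kg.
m_f = payload + dry = 393 + 937 = 1,330 kg.
Using Δv = v_e ln(m₀/m_f): Δv = v_e · ln(m₀/m_f) = 2960.0 × ln(6.241) = 2960.0 × 1.8311 ≈ 5420.0 m/s.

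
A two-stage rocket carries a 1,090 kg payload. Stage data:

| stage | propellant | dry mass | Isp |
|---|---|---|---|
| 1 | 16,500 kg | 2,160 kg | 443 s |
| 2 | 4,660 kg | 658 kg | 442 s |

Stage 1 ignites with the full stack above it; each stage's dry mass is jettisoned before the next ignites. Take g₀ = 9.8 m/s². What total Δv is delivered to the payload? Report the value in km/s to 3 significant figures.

Ignition mass of stage 1 = 16,500+2,160 + 4,660+658 + 1,090 = 25,068 kg.
Stage 1: m₀ = 25,068 kg, m_f = 25,068 − 16,500 = 8,568 kg; Δv = 443×9.8×ln(2.926) = 4341.4×1.0736 ≈ 4661 m/s.
Stage 2: m₀ = 6,408 kg, m_f = 6,408 − 4,660 = 1,748 kg; Δv = 442×9.8×ln(3.666) = 4331.6×1.2991 ≈ 5627 m/s.
Total Δv = 4661 + 5627 = 10288 m/s.

Δv ≈ 10.3 km/s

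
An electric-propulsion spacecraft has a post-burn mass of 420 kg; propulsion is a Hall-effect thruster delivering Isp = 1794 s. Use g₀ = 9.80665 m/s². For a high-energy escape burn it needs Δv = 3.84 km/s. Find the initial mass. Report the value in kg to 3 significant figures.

v_e = Isp · g₀ = 1794 × 9.80665 = 17593.1 m/s.
m₀/m_f = exp(Δv / v_e) = exp(3840 / 17593.1) = exp(0.2183) = 1.2439.
m₀ = m_f × 1.2439 = 420 × 1.2439 = 522.438 kg.

initial mass ≈ 522 kg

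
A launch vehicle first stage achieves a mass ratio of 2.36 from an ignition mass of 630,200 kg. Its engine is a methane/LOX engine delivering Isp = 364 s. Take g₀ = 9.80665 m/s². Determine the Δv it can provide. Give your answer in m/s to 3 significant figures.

v_e = Isp · g₀ = 364 × 9.80665 = 3569.6 m/s.
By the Tsiolkovsky rocket equation, Δv = v_e · ln(2.36) = 3569.6 × 0.8587 ≈ 3065.1 m/s.

Δv ≈ 3070 m/s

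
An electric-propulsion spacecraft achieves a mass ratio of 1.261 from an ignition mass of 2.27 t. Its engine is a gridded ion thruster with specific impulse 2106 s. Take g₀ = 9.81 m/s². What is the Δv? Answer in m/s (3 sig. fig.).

v_e = Isp · g₀ = 2106 × 9.81 = 20659.9 m/s.
Δv = v_e · ln(1.261) = 20659.9 × 0.2319 ≈ 4791.1 m/s.

Δv ≈ 4790 m/s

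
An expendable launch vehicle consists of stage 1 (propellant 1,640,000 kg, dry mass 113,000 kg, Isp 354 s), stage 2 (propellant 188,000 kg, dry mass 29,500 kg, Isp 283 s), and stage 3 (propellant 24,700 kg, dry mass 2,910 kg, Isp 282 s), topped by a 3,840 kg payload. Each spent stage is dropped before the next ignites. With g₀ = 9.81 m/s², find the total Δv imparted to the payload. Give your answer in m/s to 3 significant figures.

Δv ≈ 14100 m/s

Ignition mass of stage 1 = 1,640,000+113,000 + 188,000+29,500 + 24,700+2,910 + 3,840 = 2,001,950 kg.
Stage 1: m₀ = 2,001,950 kg, m_f = 2,001,950 − 1,640,000 = 361,950 kg; Δv = 354×9.81×ln(5.531) = 3472.7×1.7104 ≈ 5940 m/s.
Stage 2: m₀ = 248,950 kg, m_f = 248,950 − 188,000 = 60,950 kg; Δv = 283×9.81×ln(4.084) = 2776.2×1.4072 ≈ 3907 m/s.
Stage 3: m₀ = 31,450 kg, m_f = 31,450 − 24,700 = 6,750 kg; Δv = 282×9.81×ln(4.659) = 2766.4×1.5389 ≈ 4257 m/s.
Total Δv = 5940 + 3907 + 4257 = 14104 m/s.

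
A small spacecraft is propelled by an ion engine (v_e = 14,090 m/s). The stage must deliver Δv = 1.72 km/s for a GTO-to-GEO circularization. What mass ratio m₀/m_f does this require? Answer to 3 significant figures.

mass ratio ≈ 1.13

Using Δv = v_e ln(m₀/m_f): m₀/m_f = exp(Δv / v_e) = exp(1720 / 14090.0) = exp(0.1221) = 1.1298.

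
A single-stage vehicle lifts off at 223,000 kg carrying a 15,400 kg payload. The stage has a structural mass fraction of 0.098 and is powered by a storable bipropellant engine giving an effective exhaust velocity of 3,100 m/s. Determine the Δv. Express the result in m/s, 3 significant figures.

Δv ≈ 5680 m/s

Stage wet mass = m₀ − payload = 223,000 − 15,400 = 207,600 kg.
Stage dry mass = ε × stage wet mass = 0.098 × 207,600 = 20,344.8 kg.
Burnout mass m_f = stage dry + payload = 20,344.8 + 15,400 = 35,744.8 kg.
By the Tsiolkovsky rocket equation, Δv = v_e · ln(223,000/35,744.8) = 3100.0 × ln(6.239) = 3100.0 × 1.8308 ≈ 5675 m/s.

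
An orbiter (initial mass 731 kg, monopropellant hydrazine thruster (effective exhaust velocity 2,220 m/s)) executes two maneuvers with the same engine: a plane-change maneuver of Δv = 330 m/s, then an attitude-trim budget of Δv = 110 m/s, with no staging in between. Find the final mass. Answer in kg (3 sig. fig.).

final mass ≈ 600 kg

After the first burn: m = 731 × exp(−330/2220.0) = 731 × 0.86187 = 630.027 kg.
After the second burn: m = 630.027 × exp(−110/2220.0) = 630.027 × 0.95166 = 599.571 kg.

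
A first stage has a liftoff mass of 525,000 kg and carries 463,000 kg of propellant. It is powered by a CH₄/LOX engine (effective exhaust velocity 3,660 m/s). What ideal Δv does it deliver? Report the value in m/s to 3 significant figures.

m_f = m₀ − m_prop = 525,000 − 463,000 = 62,000 kg.
Δv = v_e · ln(m₀/m_f) = 3660.0 × ln(8.468) = 3660.0 × 2.1363 ≈ 7818.7 m/s.

Δv ≈ 7820 m/s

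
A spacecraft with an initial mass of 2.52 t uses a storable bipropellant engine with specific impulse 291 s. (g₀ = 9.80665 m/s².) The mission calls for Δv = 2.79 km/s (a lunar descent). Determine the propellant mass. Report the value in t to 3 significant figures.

propellant mass ≈ 1.57 t

v_e = Isp · g₀ = 291 × 9.80665 = 2853.7 m/s.
Using Δv = v_e ln(m₀/m_f): m₀/m_f = exp(Δv / v_e) = exp(2790 / 2853.7) = exp(0.9777) = 2.6582.
m_f = 2.52 / 2.6582 = 0.94801 t, so propellant = m₀ − m_f = 2.52 − 0.94801 = 1.57199 t.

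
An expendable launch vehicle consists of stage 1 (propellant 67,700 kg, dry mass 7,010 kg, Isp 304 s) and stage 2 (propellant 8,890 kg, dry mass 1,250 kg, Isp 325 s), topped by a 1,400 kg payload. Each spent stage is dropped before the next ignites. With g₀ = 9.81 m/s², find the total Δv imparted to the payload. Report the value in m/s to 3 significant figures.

Δv ≈ 9270 m/s

Ignition mass of stage 1 = 67,700+7,010 + 8,890+1,250 + 1,400 = 86,250 kg.
Stage 1: m₀ = 86,250 kg, m_f = 86,250 − 67,700 = 18,550 kg; Δv = 304×9.81×ln(4.65) = 2982.2×1.5368 ≈ 4583 m/s.
Stage 2: m₀ = 11,540 kg, m_f = 11,540 − 8,890 = 2,650 kg; Δv = 325×9.81×ln(4.355) = 3188.2×1.4713 ≈ 4691 m/s.
Total Δv = 4583 + 4691 = 9274 m/s.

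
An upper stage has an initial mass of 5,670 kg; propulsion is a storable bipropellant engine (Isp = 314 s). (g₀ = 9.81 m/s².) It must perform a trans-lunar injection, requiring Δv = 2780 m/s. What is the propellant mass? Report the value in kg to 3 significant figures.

v_e = Isp · g₀ = 314 × 9.81 = 3080.3 m/s.
By the Tsiolkovsky rocket equation, m₀/m_f = exp(Δv / v_e) = exp(2780 / 3080.3) = exp(0.9025) = 2.4658.
m_f = 5,670 / 2.4658 = 2,299.46 kg, so propellant = m₀ − m_f = 5,670 − 2,299.46 = 3,370.54 kg.

propellant mass ≈ 3370 kg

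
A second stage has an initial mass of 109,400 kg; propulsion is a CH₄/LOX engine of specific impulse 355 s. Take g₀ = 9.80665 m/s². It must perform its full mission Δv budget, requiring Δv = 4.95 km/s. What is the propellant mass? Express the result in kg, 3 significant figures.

v_e = Isp · g₀ = 355 × 9.80665 = 3481.4 m/s.
By the Tsiolkovsky rocket equation, m₀/m_f = exp(Δv / v_e) = exp(4950 / 3481.4) = exp(1.4219) = 4.1448.
m_f = 109,400 / 4.1448 = 26,394.5 kg, so propellant = m₀ − m_f = 109,400 − 26,394.5 = 83,005.5 kg.

propellant mass ≈ 83000 kg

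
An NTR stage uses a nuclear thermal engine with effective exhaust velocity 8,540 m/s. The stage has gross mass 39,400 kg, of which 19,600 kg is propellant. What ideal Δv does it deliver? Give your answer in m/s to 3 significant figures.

Δv ≈ 5880 m/s

m_f = m₀ − m_prop = 39,400 − 19,600 = 19,800 kg.
Δv = v_e · ln(m₀/m_f) = 8540.0 × ln(1.99) = 8540.0 × 0.6881 ≈ 5876.2 m/s.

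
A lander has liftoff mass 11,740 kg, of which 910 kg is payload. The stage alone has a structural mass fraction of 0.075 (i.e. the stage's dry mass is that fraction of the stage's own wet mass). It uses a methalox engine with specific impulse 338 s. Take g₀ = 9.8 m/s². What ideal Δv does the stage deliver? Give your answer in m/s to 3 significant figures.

Stage wet mass = m₀ − payload = 11,740 − 910 = 10,830 kg.
Stage dry mass = ε × stage wet mass = 0.075 × 10,830 = 812.25 kg.
Burnout mass m_f = stage dry + payload = 812.25 + 910 = 1,722.25 kg.
v_e = Isp · g₀ = 338 × 9.8 = 3312.4 m/s.
Using Δv = v_e ln(m₀/m_f): Δv = v_e · ln(11,740/1,722.25) = 3312.4 × ln(6.817) = 3312.4 × 1.9194 ≈ 6358 m/s.

Δv ≈ 6360 m/s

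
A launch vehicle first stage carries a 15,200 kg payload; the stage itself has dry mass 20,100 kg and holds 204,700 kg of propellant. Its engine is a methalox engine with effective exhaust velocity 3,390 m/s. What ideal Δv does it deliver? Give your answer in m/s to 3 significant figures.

m₀ = payload + dry + propellant = 15,200 + 20,100 + 204,700 = 240,000 kg.
m_f = payload + dry = 15,200 + 20,100 = 35,300 kg.
From the ideal rocket equation, Δv = v_e · ln(m₀/m_f) = 3390.0 × ln(6.799) = 3390.0 × 1.9168 ≈ 6497.8 m/s.

Δv ≈ 6500 m/s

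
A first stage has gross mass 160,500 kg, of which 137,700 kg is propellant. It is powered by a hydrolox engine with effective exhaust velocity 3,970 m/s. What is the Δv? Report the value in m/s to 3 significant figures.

Δv ≈ 7750 m/s

m_f = m₀ − m_prop = 160,500 − 137,700 = 22,800 kg.
Δv = v_e · ln(m₀/m_f) = 3970.0 × ln(7.039) = 3970.0 × 1.9515 ≈ 7747.6 m/s.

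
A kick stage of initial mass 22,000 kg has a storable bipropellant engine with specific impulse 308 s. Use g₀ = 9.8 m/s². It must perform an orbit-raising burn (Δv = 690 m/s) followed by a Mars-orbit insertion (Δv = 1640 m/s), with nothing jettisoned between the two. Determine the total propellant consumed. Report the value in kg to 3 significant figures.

v_e = Isp · g₀ = 308 × 9.8 = 3018.4 m/s.
After the first burn: m = 22000 × exp(−690/3018.4) = 22000 × 0.79565 = 17,504.3 kg.
After the second burn: m = 17,504.3 × exp(−1640/3018.4) = 17,504.3 × 0.58081 = 10,166.7 kg.
Total propellant = m₀ − m_final = 22000 − 10,166.7 = 11,833.3 kg.

total propellant consumed ≈ 11800 kg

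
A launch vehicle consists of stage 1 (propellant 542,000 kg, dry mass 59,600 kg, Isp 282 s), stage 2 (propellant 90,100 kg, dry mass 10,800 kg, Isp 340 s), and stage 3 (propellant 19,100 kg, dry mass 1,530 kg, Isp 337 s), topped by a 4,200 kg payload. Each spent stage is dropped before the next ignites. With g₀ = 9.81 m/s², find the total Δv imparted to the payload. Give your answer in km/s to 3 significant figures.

Ignition mass of stage 1 = 542,000+59,600 + 90,100+10,800 + 19,100+1,530 + 4,200 = 727,330 kg.
Stage 1: m₀ = 727,330 kg, m_f = 727,330 − 542,000 = 185,330 kg; Δv = 282×9.81×ln(3.925) = 2766.4×1.3672 ≈ 3782 m/s.
Stage 2: m₀ = 125,730 kg, m_f = 125,730 − 90,100 = 35,630 kg; Δv = 340×9.81×ln(3.529) = 3335.4×1.2609 ≈ 4206 m/s.
Stage 3: m₀ = 24,830 kg, m_f = 24,830 − 19,100 = 5,730 kg; Δv = 337×9.81×ln(4.333) = 3306.0×1.4663 ≈ 4848 m/s.
Total Δv = 3782 + 4206 + 4848 = 12836 m/s.

Δv ≈ 12.8 km/s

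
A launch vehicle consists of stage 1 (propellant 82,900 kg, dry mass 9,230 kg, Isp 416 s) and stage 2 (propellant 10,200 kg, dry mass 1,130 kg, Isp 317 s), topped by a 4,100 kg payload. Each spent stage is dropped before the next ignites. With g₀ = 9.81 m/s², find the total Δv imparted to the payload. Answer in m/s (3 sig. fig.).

Δv ≈ 9380 m/s

Ignition mass of stage 1 = 82,900+9,230 + 10,200+1,130 + 4,100 = 107,560 kg.
Stage 1: m₀ = 107,560 kg, m_f = 107,560 − 82,900 = 24,660 kg; Δv = 416×9.81×ln(4.362) = 4081.0×1.4729 ≈ 6011 m/s.
Stage 2: m₀ = 15,430 kg, m_f = 15,430 − 10,200 = 5,230 kg; Δv = 317×9.81×ln(2.95) = 3109.8×1.0819 ≈ 3364 m/s.
Total Δv = 6011 + 3364 = 9375 m/s.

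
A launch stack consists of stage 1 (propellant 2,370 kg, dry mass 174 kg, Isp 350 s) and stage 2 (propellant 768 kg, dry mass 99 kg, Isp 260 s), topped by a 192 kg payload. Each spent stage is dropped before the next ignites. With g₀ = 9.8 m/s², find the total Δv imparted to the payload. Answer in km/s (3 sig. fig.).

Ignition mass of stage 1 = 2,370+174 + 768+99 + 192 = 3,603 kg.
Stage 1: m₀ = 3,603 kg, m_f = 3,603 − 2,370 = 1,233 kg; Δv = 350×9.8×ln(2.922) = 3430.0×1.0723 ≈ 3678 m/s.
Stage 2: m₀ = 1,059 kg, m_f = 1,059 − 768 = 291 kg; Δv = 260×9.8×ln(3.639) = 2548.0×1.2918 ≈ 3291 m/s.
Total Δv = 3678 + 3291 = 6969 m/s.

Δv ≈ 6.97 km/s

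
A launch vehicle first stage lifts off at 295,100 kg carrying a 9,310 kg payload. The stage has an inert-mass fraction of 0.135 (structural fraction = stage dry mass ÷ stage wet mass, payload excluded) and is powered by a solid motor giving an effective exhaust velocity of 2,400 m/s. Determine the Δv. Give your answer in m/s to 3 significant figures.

Δv ≈ 4360 m/s

Stage wet mass = m₀ − payload = 295,100 − 9,310 = 285,790 kg.
Stage dry mass = ε × stage wet mass = 0.135 × 285,790 = 38,581.7 kg.
Burnout mass m_f = stage dry + payload = 38,581.7 + 9,310 = 47,891.7 kg.
From the ideal rocket equation, Δv = v_e · ln(295,100/47,891.7) = 2400.0 × ln(6.162) = 2400.0 × 1.8184 ≈ 4364 m/s.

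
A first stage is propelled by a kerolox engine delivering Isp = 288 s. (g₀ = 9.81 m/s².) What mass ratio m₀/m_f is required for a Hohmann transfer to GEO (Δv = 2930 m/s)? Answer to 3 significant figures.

mass ratio ≈ 2.82

v_e = Isp · g₀ = 288 × 9.81 = 2825.3 m/s.
m₀/m_f = exp(Δv / v_e) = exp(2930 / 2825.3) = exp(1.0371) = 2.8209.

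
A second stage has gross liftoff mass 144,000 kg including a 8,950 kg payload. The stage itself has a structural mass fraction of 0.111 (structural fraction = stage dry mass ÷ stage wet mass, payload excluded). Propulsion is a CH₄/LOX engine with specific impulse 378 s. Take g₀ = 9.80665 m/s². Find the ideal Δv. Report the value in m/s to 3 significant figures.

Δv ≈ 6650 m/s

Stage wet mass = m₀ − payload = 144,000 − 8,950 = 135,050 kg.
Stage dry mass = ε × stage wet mass = 0.111 × 135,050 = 14,990.6 kg.
Burnout mass m_f = stage dry + payload = 14,990.6 + 8,950 = 23,940.6 kg.
v_e = Isp · g₀ = 378 × 9.80665 = 3706.9 m/s.
Δv = v_e · ln(144,000/23,940.6) = 3706.9 × ln(6.015) = 3706.9 × 1.7942 ≈ 6651 m/s.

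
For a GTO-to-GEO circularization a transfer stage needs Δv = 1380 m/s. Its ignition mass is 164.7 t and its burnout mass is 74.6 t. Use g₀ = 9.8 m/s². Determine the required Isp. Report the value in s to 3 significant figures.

Isp ≈ 178 s

ln(m₀/m_f) = ln(164700/74600) = ln(2.208) = 0.7920.
From the ideal rocket equation, v_e = Δv / ln(m₀/m_f) = 1380 / 0.7920 = 1742.5 m/s.
Isp = v_e / g₀ = 1742.5 / 9.8 = 177.8 s.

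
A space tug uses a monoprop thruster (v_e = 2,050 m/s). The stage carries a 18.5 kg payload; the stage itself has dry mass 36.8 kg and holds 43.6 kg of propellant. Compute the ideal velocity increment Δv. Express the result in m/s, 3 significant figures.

m₀ = payload + dry + propellant = 18.5 + 36.8 + 43.6 = 98.9 kg.
m_f = payload + dry = 18.5 + 36.8 = 55.3 kg.
Δv = v_e · ln(m₀/m_f) = 2050.0 × ln(1.788) = 2050.0 × 0.5813 ≈ 1191.7 m/s.

Δv ≈ 1190 m/s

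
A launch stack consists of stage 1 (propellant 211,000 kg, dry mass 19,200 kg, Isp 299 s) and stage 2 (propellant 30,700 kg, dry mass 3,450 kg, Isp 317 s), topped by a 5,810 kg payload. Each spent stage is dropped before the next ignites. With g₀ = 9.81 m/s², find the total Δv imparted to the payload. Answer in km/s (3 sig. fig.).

Δv ≈ 9.00 km/s

Ignition mass of stage 1 = 211,000+19,200 + 30,700+3,450 + 5,810 = 270,160 kg.
Stage 1: m₀ = 270,160 kg, m_f = 270,160 − 211,000 = 59,160 kg; Δv = 299×9.81×ln(4.567) = 2933.2×1.5188 ≈ 4455 m/s.
Stage 2: m₀ = 39,960 kg, m_f = 39,960 − 30,700 = 9,260 kg; Δv = 317×9.81×ln(4.315) = 3109.8×1.4622 ≈ 4547 m/s.
Total Δv = 4455 + 4547 = 9002 m/s.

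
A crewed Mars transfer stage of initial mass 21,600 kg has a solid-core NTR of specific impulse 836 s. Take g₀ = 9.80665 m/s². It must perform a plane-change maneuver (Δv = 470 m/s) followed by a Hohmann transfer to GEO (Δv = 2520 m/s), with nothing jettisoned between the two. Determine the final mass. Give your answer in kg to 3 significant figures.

final mass ≈ 15000 kg

v_e = Isp · g₀ = 836 × 9.80665 = 8198.4 m/s.
After the first burn: m = 21600 × exp(−470/8198.4) = 21600 × 0.94428 = 20,396.4 kg.
After the second burn: m = 20,396.4 × exp(−2520/8198.4) = 20,396.4 × 0.73537 = 14,998.9 kg.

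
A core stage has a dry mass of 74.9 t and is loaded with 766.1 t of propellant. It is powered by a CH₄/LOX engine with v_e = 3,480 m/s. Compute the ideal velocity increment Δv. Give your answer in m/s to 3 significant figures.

Δv ≈ 8420 m/s

m₀ = m_dry + m_prop = 74.9 + 766.1 = 841 t.
Rocket equation: Δv = v_e · ln(m₀/m_f) = 3480.0 × ln(11.23) = 3480.0 × 2.4184 ≈ 8416.2 m/s.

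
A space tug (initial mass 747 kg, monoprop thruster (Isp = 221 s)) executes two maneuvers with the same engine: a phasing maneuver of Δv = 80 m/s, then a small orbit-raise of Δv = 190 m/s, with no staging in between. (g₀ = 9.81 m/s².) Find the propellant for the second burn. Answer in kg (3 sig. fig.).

propellant for the second burn ≈ 60.4 kg

v_e = Isp · g₀ = 221 × 9.81 = 2168.0 m/s.
After the first burn: m = 747 × exp(−80/2168.0) = 747 × 0.96377 = 719.936 kg.
After the second burn: m = 719.936 × exp(−190/2168.0) = 719.936 × 0.91609 = 659.526 kg.
Second-burn propellant = 719.936 − 659.526 = 60.41 kg.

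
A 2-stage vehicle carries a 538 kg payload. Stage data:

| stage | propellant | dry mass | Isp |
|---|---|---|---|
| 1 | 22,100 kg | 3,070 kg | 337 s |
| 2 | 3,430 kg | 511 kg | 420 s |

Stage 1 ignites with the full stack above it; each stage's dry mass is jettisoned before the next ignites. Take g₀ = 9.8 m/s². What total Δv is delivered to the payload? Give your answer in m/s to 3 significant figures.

Δv ≈ 10500 m/s

Ignition mass of stage 1 = 22,100+3,070 + 3,430+511 + 538 = 29,649 kg.
Stage 1: m₀ = 29,649 kg, m_f = 29,649 − 22,100 = 7,549 kg; Δv = 337×9.8×ln(3.928) = 3302.6×1.3680 ≈ 4518 m/s.
Stage 2: m₀ = 4,479 kg, m_f = 4,479 − 3,430 = 1,049 kg; Δv = 420×9.8×ln(4.27) = 4116.0×1.4516 ≈ 5975 m/s.
Total Δv = 4518 + 5975 = 10493 m/s.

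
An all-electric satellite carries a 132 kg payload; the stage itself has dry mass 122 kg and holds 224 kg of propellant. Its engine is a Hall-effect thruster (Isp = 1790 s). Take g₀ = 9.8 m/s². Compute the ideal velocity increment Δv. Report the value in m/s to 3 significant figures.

Δv ≈ 11100 m/s

v_e = Isp · g₀ = 1790 × 9.8 = 17542.0 m/s.
m₀ = payload + dry + propellant = 132 + 122 + 224 = 478 kg.
m_f = payload + dry = 132 + 122 = 254 kg.
Δv = v_e · ln(m₀/m_f) = 17542.0 × ln(1.882) = 17542.0 × 0.6323 ≈ 11091.4 m/s.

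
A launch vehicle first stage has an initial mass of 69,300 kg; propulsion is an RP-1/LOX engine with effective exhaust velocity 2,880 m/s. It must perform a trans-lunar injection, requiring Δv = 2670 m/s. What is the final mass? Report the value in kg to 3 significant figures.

final mass ≈ 27400 kg

Using Δv = v_e ln(m₀/m_f): m₀/m_f = exp(Δv / v_e) = exp(2670 / 2880.0) = exp(0.9271) = 2.5271.
m_f = m₀ / 2.5271 = 69,300 / 2.5271 = 27,422.7 kg.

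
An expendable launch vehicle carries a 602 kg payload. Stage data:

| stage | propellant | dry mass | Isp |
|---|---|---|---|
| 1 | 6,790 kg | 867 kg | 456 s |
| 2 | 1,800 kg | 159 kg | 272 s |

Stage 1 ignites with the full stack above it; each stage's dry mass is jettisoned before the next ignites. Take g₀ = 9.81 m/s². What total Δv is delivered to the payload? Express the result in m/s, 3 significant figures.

Ignition mass of stage 1 = 6,790+867 + 1,800+159 + 602 = 10,218 kg.
Stage 1: m₀ = 10,218 kg, m_f = 10,218 − 6,790 = 3,428 kg; Δv = 456×9.81×ln(2.981) = 4473.4×1.0922 ≈ 4886 m/s.
Stage 2: m₀ = 2,561 kg, m_f = 2,561 − 1,800 = 761 kg; Δv = 272×9.81×ln(3.365) = 2668.3×1.2135 ≈ 3238 m/s.
Total Δv = 4886 + 3238 = 8124 m/s.

Δv ≈ 8120 m/s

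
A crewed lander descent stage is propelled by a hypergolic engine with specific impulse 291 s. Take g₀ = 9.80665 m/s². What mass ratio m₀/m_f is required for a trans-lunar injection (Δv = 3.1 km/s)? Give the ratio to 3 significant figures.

v_e = Isp · g₀ = 291 × 9.80665 = 2853.7 m/s.
m₀/m_f = exp(Δv / v_e) = exp(3100 / 2853.7) = exp(1.0863) = 2.9633.

mass ratio ≈ 2.96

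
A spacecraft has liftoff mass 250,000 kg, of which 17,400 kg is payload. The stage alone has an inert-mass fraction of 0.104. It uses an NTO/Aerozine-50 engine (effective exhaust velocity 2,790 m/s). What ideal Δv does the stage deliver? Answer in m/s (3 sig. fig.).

Stage wet mass = m₀ − payload = 250,000 − 17,400 = 232,600 kg.
Stage dry mass = ε × stage wet mass = 0.104 × 232,600 = 24,190.4 kg.
Burnout mass m_f = stage dry + payload = 24,190.4 + 17,400 = 41,590.4 kg.
Δv = v_e · ln(250,000/41,590.4) = 2790.0 × ln(6.011) = 2790.0 × 1.7936 ≈ 5004 m/s.

Δv ≈ 5000 m/s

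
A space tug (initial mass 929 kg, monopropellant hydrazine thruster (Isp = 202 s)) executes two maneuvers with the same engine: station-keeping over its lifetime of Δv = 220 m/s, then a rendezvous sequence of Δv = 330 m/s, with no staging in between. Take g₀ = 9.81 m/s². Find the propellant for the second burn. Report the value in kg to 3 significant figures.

v_e = Isp · g₀ = 202 × 9.81 = 1981.6 m/s.
After the first burn: m = 929 × exp(−220/1981.6) = 929 × 0.89492 = 831.381 kg.
After the second burn: m = 831.381 × exp(−330/1981.6) = 831.381 × 0.84660 = 703.847 kg.
Second-burn propellant = 831.381 − 703.847 = 127.534 kg.

propellant for the second burn ≈ 128 kg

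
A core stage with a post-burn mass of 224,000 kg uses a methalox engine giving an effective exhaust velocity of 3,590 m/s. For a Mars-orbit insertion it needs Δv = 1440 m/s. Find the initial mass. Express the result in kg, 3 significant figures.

m₀/m_f = exp(Δv / v_e) = exp(1440 / 3590.0) = exp(0.4011) = 1.4935.
m₀ = m_f × 1.4935 = 224,000 × 1.4935 = 334,544 kg.

initial mass ≈ 335000 kg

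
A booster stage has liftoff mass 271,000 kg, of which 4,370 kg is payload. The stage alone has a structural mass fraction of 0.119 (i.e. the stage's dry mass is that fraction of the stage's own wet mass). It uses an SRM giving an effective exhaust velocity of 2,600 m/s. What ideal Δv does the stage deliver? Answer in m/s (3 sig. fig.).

Stage wet mass = m₀ − payload = 271,000 − 4,370 = 266,630 kg.
Stage dry mass = ε × stage wet mass = 0.119 × 266,630 = 31,729 kg.
Burnout mass m_f = stage dry + payload = 31,729 + 4,370 = 36,099 kg.
Δv = v_e · ln(271,000/36,099) = 2600.0 × ln(7.507) = 2600.0 × 2.0159 ≈ 5241 m/s.

Δv ≈ 5240 m/s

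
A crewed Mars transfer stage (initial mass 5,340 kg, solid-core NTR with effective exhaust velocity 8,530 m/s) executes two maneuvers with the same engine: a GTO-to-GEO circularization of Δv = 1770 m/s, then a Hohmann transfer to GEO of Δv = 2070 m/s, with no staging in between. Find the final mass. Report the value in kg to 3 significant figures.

After the first burn: m = 5340 × exp(−1770/8530.0) = 5340 × 0.81261 = 4,339.34 kg.
After the second burn: m = 4,339.34 × exp(−2070/8530.0) = 4,339.34 × 0.78453 = 3,404.34 kg.

final mass ≈ 3400 kg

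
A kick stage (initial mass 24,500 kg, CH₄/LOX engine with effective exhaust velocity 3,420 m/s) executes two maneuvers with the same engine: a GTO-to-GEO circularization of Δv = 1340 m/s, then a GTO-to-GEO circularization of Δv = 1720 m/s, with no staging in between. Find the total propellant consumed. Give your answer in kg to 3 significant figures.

After the first burn: m = 24500 × exp(−1340/3420.0) = 24500 × 0.67583 = 16,557.8 kg.
After the second burn: m = 16,557.8 × exp(−1720/3420.0) = 16,557.8 × 0.60476 = 10,013.5 kg.
Total propellant = m₀ − m_final = 24500 − 10,013.5 = 14,486.5 kg.

total propellant consumed ≈ 14500 kg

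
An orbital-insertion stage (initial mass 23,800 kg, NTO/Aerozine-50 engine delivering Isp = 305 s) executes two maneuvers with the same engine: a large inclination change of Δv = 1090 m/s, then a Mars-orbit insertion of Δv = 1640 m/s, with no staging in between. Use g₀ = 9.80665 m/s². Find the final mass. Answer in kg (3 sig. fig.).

v_e = Isp · g₀ = 305 × 9.80665 = 2991.0 m/s.
After the first burn: m = 23800 × exp(−1090/2991.0) = 23800 × 0.69460 = 16,531.5 kg.
After the second burn: m = 16,531.5 × exp(−1640/2991.0) = 16,531.5 × 0.57793 = 9,554.05 kg.

final mass ≈ 9550 kg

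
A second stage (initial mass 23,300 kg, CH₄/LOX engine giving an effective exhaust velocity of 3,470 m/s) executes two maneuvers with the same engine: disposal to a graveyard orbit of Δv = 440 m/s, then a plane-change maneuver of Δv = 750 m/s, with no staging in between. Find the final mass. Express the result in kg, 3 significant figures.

After the first burn: m = 23300 × exp(−440/3470.0) = 23300 × 0.88091 = 20,525.2 kg.
After the second burn: m = 20,525.2 × exp(−750/3470.0) = 20,525.2 × 0.80562 = 16,535.5 kg.

final mass ≈ 16500 kg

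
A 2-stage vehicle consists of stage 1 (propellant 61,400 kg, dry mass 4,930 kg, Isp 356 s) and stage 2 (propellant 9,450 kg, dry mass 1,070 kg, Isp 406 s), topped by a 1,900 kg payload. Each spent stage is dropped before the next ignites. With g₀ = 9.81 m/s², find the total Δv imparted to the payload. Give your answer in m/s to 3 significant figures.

Ignition mass of stage 1 = 61,400+4,930 + 9,450+1,070 + 1,900 = 78,750 kg.
Stage 1: m₀ = 78,750 kg, m_f = 78,750 − 61,400 = 17,350 kg; Δv = 356×9.81×ln(4.539) = 3492.4×1.5127 ≈ 5283 m/s.
Stage 2: m₀ = 12,420 kg, m_f = 12,420 − 9,450 = 2,970 kg; Δv = 406×9.81×ln(4.182) = 3982.9×1.4307 ≈ 5698 m/s.
Total Δv = 5283 + 5698 = 10981 m/s.

Δv ≈ 11000 m/s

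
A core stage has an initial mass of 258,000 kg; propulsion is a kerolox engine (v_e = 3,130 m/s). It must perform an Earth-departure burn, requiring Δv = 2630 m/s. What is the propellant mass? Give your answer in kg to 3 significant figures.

propellant mass ≈ 147000 kg

By the Tsiolkovsky rocket equation, m₀/m_f = exp(Δv / v_e) = exp(2630 / 3130.0) = exp(0.8403) = 2.3170.
m_f = 258,000 / 2.3170 = 111,351 kg, so propellant = m₀ − m_f = 258,000 − 111,351 = 146,649 kg.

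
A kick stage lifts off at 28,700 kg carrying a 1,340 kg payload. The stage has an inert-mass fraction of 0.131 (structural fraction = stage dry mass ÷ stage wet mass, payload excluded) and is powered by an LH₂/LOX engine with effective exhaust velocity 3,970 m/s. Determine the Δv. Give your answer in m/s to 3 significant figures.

Δv ≈ 7000 m/s

Stage wet mass = m₀ − payload = 28,700 − 1,340 = 27,360 kg.
Stage dry mass = ε × stage wet mass = 0.131 × 27,360 = 3,584.16 kg.
Burnout mass m_f = stage dry + payload = 3,584.16 + 1,340 = 4,924.16 kg.
By the Tsiolkovsky rocket equation, Δv = v_e · ln(28,700/4,924.16) = 3970.0 × ln(5.828) = 3970.0 × 1.7627 ≈ 6998 m/s.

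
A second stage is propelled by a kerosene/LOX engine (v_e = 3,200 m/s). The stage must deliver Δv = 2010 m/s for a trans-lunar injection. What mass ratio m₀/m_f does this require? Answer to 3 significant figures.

m₀/m_f = exp(Δv / v_e) = exp(2010 / 3200.0) = exp(0.6281) = 1.8741.

mass ratio ≈ 1.87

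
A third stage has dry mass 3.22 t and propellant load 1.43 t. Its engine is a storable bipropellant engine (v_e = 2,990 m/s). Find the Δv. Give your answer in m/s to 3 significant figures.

m₀ = m_dry + m_prop = 3.22 + 1.43 = 4.65 t.
Using Δv = v_e ln(m₀/m_f): Δv = v_e · ln(m₀/m_f) = 2990.0 × ln(1.444) = 2990.0 × 0.3675 ≈ 1098.8 m/s.

Δv ≈ 1100 m/s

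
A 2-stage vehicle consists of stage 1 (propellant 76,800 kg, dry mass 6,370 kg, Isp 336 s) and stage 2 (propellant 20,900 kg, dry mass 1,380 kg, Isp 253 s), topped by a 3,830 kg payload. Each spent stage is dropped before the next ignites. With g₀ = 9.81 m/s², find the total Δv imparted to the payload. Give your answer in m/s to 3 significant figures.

Δv ≈ 8000 m/s

Ignition mass of stage 1 = 76,800+6,370 + 20,900+1,380 + 3,830 = 109,280 kg.
Stage 1: m₀ = 109,280 kg, m_f = 109,280 − 76,800 = 32,480 kg; Δv = 336×9.81×ln(3.365) = 3296.2×1.2133 ≈ 3999 m/s.
Stage 2: m₀ = 26,110 kg, m_f = 26,110 − 20,900 = 5,210 kg; Δv = 253×9.81×ln(5.012) = 2481.9×1.6117 ≈ 4000 m/s.
Total Δv = 3999 + 4000 = 7999 m/s.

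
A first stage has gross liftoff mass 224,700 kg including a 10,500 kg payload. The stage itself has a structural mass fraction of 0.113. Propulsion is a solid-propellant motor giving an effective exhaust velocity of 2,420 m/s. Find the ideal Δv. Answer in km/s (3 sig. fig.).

Stage wet mass = m₀ − payload = 224,700 − 10,500 = 214,200 kg.
Stage dry mass = ε × stage wet mass = 0.113 × 214,200 = 24,204.6 kg.
Burnout mass m_f = stage dry + payload = 24,204.6 + 10,500 = 34,704.6 kg.
Using Δv = v_e ln(m₀/m_f): Δv = v_e · ln(224,700/34,704.6) = 2420.0 × ln(6.475) = 2420.0 × 1.8679 ≈ 4520 m/s.

Δv ≈ 4.52 km/s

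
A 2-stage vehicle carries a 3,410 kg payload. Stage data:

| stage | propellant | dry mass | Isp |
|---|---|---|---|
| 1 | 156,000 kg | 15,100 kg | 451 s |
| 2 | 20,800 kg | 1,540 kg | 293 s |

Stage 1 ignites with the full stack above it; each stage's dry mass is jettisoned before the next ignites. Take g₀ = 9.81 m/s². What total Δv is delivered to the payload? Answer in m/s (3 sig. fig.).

Ignition mass of stage 1 = 156,000+15,100 + 20,800+1,540 + 3,410 = 196,850 kg.
Stage 1: m₀ = 196,850 kg, m_f = 196,850 − 156,000 = 40,850 kg; Δv = 451×9.81×ln(4.819) = 4424.3×1.5725 ≈ 6957 m/s.
Stage 2: m₀ = 25,750 kg, m_f = 25,750 − 20,800 = 4,950 kg; Δv = 293×9.81×ln(5.202) = 2874.3×1.6490 ≈ 4740 m/s.
Total Δv = 6957 + 4740 = 11697 m/s.

Δv ≈ 11700 m/s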